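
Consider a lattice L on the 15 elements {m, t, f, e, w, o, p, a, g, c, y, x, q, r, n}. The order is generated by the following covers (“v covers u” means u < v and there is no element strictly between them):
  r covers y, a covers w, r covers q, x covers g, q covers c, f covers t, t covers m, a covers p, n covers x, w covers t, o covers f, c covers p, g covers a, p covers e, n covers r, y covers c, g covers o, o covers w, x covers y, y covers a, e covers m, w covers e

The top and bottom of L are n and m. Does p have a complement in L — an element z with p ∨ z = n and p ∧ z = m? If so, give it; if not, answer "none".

For every candidate z, either p ∨ z ≠ n or p ∧ z ≠ m; no complement exists.

none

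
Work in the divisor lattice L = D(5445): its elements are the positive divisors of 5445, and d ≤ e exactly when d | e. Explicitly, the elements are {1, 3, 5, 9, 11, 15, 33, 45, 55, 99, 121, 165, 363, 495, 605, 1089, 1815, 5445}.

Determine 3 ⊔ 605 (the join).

1815

Common upper bounds of {3, 605}: 1815, 5445.
The least among these is 1815.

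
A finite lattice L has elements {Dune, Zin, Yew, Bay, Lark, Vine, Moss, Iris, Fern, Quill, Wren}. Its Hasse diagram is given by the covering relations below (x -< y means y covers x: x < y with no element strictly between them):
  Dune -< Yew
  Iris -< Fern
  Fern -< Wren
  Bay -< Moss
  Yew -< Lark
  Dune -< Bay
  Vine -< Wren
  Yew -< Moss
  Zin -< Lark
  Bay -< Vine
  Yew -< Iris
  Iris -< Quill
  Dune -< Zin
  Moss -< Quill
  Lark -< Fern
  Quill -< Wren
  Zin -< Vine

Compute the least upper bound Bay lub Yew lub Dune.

Moss

Common upper bounds of {Bay, Yew, Dune}: Moss, Quill, Wren.
The least among these is Moss.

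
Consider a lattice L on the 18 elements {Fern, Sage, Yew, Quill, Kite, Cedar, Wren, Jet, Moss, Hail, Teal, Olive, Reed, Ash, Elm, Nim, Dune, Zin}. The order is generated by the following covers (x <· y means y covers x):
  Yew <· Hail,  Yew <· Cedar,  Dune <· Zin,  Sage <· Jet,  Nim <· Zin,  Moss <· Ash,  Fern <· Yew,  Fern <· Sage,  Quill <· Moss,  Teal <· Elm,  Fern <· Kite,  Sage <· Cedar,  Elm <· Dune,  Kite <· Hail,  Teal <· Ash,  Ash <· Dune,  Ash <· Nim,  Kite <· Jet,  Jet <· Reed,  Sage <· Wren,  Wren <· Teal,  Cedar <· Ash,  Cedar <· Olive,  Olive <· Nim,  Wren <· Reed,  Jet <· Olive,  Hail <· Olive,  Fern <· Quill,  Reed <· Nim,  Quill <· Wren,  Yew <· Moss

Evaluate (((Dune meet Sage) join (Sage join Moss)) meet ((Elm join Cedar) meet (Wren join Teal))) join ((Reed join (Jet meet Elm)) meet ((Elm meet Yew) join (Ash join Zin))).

Nim

Dune ∧ Sage = Sage
Sage ∨ Moss = Ash
Sage ∨ Ash = Ash
Elm ∨ Cedar = Dune
Wren ∨ Teal = Teal
Dune ∧ Teal = Teal
Ash ∧ Teal = Teal
Jet ∧ Elm = Sage
Reed ∨ Sage = Reed
Elm ∧ Yew = Fern
Ash ∨ Zin = Zin
Fern ∨ Zin = Zin
Reed ∧ Zin = Reed
Teal ∨ Reed = Nim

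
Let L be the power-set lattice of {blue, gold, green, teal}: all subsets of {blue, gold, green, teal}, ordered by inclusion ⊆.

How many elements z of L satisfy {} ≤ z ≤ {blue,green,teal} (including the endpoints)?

8

The interval [{}, {blue,green,teal}] = {{blue,green,teal}, {blue,green}, {blue,teal}, {blue}, {green,teal}, {green}, {teal}, {}}, which has 8 elements.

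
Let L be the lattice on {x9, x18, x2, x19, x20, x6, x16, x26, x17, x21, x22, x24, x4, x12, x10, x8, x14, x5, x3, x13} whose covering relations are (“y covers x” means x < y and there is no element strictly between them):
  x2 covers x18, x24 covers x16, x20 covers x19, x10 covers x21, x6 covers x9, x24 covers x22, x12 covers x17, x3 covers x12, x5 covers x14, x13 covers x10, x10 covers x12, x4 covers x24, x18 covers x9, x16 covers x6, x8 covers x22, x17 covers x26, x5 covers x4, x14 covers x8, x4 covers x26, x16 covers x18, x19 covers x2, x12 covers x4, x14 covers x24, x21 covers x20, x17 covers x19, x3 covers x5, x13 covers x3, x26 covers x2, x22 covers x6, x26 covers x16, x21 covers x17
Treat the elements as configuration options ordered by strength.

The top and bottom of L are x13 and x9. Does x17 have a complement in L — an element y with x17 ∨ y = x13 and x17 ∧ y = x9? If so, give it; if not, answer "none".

none

For every candidate y, either x17 ∨ y ≠ x13 or x17 ∧ y ≠ x9; no complement exists.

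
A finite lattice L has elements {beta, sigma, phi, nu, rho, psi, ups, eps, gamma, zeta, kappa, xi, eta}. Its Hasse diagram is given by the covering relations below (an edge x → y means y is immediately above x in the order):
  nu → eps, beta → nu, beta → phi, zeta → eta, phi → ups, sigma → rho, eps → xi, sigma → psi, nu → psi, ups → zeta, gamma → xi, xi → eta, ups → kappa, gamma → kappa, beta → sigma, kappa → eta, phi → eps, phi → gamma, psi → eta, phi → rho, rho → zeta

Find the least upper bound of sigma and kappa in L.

eta

Common upper bounds of {sigma, kappa}: eta.
The least among these is eta.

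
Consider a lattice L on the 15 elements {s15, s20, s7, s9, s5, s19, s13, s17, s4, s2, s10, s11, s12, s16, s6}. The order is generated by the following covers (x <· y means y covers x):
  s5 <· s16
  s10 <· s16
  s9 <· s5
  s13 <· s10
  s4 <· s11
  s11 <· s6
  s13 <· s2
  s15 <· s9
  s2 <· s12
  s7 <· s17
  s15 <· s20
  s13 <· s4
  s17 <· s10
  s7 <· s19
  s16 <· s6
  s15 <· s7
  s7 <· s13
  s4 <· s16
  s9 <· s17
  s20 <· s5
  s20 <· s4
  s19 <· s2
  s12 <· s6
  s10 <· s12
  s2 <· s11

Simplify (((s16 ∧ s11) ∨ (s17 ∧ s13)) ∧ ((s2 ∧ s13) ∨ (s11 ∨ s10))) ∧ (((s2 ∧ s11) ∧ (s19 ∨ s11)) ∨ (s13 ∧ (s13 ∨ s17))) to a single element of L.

s16 ∧ s11 = s4
s17 ∧ s13 = s7
s4 ∨ s7 = s4
s2 ∧ s13 = s13
s11 ∨ s10 = s6
s13 ∨ s6 = s6
s4 ∧ s6 = s4
s2 ∧ s11 = s2
s19 ∨ s11 = s11
s2 ∧ s11 = s2
s13 ∨ s17 = s10
s13 ∧ s10 = s13
s2 ∨ s13 = s2
s4 ∧ s2 = s13

s13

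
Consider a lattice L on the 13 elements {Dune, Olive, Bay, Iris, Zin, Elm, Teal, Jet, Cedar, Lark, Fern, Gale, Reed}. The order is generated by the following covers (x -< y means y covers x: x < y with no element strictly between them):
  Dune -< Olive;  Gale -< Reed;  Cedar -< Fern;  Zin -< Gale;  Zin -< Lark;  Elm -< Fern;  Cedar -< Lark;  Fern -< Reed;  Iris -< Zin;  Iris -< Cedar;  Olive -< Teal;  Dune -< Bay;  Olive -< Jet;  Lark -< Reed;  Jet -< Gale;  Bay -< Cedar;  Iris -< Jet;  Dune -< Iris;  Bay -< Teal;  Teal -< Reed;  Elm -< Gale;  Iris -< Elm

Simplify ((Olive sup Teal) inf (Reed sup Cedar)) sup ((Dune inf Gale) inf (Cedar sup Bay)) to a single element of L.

Teal

Olive ∨ Teal = Teal
Reed ∨ Cedar = Reed
Teal ∧ Reed = Teal
Dune ∧ Gale = Dune
Cedar ∨ Bay = Cedar
Dune ∧ Cedar = Dune
Teal ∨ Dune = Teal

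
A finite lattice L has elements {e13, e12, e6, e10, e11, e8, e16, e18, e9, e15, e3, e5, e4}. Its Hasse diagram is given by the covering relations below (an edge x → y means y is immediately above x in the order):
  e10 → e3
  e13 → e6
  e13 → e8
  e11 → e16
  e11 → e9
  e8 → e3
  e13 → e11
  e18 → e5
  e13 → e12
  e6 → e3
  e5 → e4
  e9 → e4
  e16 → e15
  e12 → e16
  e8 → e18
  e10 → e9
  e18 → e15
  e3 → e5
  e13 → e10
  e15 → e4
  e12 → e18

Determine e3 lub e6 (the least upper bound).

Common upper bounds of {e3, e6}: e3, e4, e5.
The least among these is e3.

e3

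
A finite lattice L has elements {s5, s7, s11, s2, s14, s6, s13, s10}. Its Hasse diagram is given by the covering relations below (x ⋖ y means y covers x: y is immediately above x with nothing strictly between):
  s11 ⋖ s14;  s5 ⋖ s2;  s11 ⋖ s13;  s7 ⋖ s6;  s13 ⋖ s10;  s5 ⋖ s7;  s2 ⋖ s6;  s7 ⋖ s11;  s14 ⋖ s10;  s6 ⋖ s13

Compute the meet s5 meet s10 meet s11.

Common lower bounds of {s5, s10, s11}: s5.
The greatest among these is s5.

s5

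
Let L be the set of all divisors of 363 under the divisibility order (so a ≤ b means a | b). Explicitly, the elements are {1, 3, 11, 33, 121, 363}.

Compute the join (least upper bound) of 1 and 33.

33

In the divisibility order, the join is the least common multiple: lcm(1, 33) = 33.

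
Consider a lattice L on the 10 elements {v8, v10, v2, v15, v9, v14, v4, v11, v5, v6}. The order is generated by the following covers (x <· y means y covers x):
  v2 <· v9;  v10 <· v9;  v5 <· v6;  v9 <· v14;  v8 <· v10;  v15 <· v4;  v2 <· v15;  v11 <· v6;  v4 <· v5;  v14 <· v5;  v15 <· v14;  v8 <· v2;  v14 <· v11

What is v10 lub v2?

v9

Common upper bounds of {v10, v2}: v11, v14, v5, v6, v9.
The least among these is v9.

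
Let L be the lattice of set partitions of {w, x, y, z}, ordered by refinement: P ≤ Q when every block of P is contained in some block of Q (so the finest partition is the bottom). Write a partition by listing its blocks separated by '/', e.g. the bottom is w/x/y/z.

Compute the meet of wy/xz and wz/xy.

w/x/y/z

The meet (common refinement) of wy/xz and wz/xy intersects blocks pairwise, giving w/x/y/z.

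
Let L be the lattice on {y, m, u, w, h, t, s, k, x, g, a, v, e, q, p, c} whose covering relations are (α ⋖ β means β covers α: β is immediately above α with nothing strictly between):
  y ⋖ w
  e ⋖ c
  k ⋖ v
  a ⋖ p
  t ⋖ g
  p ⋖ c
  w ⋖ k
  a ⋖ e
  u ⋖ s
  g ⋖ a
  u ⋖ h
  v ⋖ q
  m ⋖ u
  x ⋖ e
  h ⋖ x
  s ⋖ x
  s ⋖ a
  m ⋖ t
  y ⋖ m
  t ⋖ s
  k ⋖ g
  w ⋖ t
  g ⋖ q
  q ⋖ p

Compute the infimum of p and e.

a

Common lower bounds of {p, e}: a, g, k, m, s, t, u, w, y.
The greatest among these is a.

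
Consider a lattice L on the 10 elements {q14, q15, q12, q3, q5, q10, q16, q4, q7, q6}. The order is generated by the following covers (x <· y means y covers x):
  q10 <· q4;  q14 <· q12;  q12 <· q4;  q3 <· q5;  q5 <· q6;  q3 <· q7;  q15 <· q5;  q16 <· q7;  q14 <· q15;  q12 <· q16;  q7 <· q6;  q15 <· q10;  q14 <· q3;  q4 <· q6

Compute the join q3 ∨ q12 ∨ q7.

Common upper bounds of {q3, q12, q7}: q6, q7.
The least among these is q7.

q7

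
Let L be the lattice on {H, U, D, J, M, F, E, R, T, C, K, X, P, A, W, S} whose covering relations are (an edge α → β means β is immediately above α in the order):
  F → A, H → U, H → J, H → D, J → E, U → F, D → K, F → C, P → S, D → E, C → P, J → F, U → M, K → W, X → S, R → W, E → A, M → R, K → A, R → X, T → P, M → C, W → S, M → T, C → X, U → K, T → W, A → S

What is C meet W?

Common lower bounds of {C, W}: H, M, U.
The greatest among these is M.

M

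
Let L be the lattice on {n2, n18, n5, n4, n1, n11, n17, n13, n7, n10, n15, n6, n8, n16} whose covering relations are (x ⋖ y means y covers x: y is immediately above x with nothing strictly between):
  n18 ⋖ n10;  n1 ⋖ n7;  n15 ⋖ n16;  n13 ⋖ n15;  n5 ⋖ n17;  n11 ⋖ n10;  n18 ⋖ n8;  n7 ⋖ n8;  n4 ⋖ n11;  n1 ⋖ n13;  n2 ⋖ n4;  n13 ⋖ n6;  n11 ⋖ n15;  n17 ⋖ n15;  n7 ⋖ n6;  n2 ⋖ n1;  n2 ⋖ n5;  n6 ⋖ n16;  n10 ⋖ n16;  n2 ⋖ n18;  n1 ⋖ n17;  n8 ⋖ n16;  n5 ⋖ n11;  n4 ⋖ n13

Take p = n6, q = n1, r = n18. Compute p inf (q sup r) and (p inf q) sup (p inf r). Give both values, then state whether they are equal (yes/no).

q sup r = n8, so p inf (q sup r) = n6 inf n8 = n7.
p inf q = n1 and p inf r = n2, so (p inf q) sup (p inf r) = n1 sup n2 = n1.
Equal: no.

n7; n1; no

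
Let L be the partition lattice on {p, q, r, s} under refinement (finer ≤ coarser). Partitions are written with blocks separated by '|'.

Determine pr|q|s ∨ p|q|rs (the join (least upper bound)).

prs|q

Common upper bounds of {pr|q|s, p|q|rs}: pqrs, prs|q.
The least among these is prs|q.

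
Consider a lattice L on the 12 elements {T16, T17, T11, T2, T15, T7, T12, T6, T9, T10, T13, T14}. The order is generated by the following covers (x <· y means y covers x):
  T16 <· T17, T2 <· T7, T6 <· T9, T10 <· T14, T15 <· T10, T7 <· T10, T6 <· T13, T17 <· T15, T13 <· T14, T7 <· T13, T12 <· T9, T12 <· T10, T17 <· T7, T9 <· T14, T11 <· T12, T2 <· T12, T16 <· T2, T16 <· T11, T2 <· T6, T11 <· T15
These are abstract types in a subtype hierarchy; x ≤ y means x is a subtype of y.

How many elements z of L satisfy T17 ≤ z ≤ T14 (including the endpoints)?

6

The interval [T17, T14] = {T10, T13, T14, T15, T17, T7}, which has 6 elements.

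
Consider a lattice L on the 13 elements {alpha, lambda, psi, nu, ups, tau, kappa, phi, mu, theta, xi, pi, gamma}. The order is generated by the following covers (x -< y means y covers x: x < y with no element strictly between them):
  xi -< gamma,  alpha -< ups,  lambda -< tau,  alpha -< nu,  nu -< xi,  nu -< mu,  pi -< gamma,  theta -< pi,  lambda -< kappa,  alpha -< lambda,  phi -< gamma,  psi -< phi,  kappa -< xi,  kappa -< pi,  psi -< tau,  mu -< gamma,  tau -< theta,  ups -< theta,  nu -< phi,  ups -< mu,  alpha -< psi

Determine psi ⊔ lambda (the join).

Common upper bounds of {psi, lambda}: gamma, pi, tau, theta.
The least among these is tau.

tau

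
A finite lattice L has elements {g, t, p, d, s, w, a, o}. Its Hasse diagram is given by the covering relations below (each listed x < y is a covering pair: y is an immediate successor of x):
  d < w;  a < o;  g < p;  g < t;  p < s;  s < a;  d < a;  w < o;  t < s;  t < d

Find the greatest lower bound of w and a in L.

Common lower bounds of {w, a}: d, g, t.
The greatest among these is d.

d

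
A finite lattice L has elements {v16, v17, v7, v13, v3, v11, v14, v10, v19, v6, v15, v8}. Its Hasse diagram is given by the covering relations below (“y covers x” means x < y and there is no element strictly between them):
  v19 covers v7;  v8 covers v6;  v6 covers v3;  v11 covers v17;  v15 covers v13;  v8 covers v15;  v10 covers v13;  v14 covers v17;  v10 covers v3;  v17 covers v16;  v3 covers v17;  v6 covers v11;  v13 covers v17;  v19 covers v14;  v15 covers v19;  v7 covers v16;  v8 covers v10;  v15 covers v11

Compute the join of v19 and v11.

v15

Common upper bounds of {v19, v11}: v15, v8.
The least among these is v15.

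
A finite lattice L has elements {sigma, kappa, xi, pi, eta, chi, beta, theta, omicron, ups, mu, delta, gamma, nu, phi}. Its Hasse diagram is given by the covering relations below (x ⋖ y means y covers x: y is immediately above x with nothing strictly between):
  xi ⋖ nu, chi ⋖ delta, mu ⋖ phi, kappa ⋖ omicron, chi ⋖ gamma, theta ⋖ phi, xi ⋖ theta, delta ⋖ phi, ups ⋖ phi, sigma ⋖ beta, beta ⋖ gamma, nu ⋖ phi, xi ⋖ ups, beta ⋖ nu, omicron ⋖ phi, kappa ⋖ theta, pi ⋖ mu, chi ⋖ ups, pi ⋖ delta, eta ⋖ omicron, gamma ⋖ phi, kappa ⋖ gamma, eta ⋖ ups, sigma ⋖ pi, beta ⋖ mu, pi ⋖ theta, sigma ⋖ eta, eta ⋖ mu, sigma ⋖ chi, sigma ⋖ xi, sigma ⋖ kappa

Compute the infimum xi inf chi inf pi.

Common lower bounds of {xi, chi, pi}: sigma.
The greatest among these is sigma.

sigma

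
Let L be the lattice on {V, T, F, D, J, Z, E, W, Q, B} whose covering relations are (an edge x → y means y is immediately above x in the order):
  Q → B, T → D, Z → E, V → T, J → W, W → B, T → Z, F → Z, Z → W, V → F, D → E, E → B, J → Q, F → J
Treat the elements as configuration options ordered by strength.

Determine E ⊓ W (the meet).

Common lower bounds of {E, W}: F, T, V, Z.
The greatest among these is Z.

Z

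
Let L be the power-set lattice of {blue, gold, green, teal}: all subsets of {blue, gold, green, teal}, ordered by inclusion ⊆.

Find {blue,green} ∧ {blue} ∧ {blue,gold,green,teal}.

Under ⊆, meet is intersection: {blue,green} ∩ {blue} ∩ {blue,gold,green,teal} = {blue}.

{blue}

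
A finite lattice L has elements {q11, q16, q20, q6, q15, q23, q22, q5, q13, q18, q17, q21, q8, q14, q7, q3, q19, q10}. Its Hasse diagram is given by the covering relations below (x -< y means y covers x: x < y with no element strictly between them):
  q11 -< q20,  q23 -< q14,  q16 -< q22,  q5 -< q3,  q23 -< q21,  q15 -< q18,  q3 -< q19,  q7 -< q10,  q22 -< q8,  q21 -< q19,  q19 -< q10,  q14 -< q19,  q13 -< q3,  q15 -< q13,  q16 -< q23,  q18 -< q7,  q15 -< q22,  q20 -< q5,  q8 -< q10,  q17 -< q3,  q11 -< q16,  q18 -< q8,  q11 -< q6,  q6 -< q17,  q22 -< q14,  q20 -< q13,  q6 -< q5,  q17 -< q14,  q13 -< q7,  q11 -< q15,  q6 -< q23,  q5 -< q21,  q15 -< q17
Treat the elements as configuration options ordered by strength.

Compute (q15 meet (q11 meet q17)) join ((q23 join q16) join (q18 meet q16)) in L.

q11 ∧ q17 = q11
q15 ∧ q11 = q11
q23 ∨ q16 = q23
q18 ∧ q16 = q11
q23 ∨ q11 = q23
q11 ∨ q23 = q23

q23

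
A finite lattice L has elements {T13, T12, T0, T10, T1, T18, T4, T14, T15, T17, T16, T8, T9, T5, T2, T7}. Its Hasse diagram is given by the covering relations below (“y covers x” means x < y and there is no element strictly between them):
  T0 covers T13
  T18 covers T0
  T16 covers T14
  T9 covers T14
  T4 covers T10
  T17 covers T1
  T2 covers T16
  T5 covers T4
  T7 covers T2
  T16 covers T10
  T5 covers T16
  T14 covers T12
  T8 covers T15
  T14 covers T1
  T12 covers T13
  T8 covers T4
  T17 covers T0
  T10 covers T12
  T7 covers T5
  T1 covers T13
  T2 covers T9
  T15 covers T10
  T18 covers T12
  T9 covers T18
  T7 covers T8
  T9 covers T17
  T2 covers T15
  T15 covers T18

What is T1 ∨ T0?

Common upper bounds of {T1, T0}: T17, T2, T7, T9.
The least among these is T17.

T17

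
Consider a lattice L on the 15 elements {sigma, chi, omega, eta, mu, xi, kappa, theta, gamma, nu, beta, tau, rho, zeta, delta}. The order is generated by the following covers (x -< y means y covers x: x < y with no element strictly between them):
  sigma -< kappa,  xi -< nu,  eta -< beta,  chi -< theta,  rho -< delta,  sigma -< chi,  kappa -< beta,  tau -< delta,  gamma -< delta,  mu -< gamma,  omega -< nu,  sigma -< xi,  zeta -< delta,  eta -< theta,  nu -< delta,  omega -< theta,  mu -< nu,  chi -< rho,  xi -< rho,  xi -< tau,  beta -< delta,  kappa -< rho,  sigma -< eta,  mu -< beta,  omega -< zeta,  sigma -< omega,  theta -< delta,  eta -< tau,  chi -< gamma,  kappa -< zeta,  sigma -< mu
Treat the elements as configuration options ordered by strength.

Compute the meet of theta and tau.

eta

Common lower bounds of {theta, tau}: eta, sigma.
The greatest among these is eta.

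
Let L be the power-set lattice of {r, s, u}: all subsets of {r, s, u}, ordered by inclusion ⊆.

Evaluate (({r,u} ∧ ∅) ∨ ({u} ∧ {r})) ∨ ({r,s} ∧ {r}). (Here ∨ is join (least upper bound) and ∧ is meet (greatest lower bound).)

{r,u} ∧ ∅ = ∅
{u} ∧ {r} = ∅
∅ ∨ ∅ = ∅
{r,s} ∧ {r} = {r}
∅ ∨ {r} = {r}

{r}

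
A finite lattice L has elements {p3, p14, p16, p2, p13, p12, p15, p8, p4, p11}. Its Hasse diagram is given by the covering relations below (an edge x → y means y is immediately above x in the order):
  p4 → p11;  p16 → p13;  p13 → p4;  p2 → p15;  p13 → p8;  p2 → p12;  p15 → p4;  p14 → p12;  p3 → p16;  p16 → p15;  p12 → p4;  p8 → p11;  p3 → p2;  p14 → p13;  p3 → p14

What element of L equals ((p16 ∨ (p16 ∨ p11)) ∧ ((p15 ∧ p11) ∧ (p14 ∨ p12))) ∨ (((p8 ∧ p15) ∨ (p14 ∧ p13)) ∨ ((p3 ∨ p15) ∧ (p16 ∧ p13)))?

p16 ∨ p11 = p11
p16 ∨ p11 = p11
p15 ∧ p11 = p15
p14 ∨ p12 = p12
p15 ∧ p12 = p2
p11 ∧ p2 = p2
p8 ∧ p15 = p16
p14 ∧ p13 = p14
p16 ∨ p14 = p13
p3 ∨ p15 = p15
p16 ∧ p13 = p16
p15 ∧ p16 = p16
p13 ∨ p16 = p13
p2 ∨ p13 = p4

p4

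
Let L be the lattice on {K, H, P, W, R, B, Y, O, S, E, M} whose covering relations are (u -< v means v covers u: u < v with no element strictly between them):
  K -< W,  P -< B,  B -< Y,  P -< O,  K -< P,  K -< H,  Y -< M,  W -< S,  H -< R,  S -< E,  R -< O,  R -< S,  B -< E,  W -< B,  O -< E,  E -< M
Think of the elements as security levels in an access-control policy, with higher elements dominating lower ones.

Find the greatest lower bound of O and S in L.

Common lower bounds of {O, S}: H, K, R.
The greatest among these is R.

R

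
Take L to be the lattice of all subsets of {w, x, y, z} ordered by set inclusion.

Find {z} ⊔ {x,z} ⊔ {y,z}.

Under ⊆, join is union: {z} ∪ {x,z} ∪ {y,z} = {x,y,z}.

{x,y,z}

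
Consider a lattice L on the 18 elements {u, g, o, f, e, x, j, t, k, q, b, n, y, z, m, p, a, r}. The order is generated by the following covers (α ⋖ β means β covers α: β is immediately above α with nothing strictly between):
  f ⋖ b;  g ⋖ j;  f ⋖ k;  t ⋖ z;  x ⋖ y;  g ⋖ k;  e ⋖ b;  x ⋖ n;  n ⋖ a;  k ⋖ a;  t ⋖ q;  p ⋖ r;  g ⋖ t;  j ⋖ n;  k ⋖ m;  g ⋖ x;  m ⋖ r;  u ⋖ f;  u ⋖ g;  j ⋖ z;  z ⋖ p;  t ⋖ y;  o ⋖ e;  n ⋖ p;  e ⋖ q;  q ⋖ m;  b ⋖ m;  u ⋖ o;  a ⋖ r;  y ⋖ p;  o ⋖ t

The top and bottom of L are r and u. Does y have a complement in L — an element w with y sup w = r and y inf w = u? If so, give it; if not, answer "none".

f

Need w with y ∨ w = r and y ∧ w = u.
Checking each element gives: f.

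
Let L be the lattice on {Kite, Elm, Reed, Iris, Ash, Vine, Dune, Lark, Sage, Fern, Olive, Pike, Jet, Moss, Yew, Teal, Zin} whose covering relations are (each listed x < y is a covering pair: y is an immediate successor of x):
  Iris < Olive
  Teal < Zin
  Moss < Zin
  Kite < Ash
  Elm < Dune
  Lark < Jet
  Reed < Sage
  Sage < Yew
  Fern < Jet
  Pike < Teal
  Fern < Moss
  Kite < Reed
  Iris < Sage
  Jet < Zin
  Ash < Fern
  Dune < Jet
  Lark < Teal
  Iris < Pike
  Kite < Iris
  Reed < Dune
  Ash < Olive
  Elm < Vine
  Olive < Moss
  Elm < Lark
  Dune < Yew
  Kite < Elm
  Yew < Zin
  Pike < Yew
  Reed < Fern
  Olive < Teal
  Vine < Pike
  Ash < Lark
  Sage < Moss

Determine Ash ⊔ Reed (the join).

Common upper bounds of {Ash, Reed}: Fern, Jet, Moss, Zin.
The least among these is Fern.

Fern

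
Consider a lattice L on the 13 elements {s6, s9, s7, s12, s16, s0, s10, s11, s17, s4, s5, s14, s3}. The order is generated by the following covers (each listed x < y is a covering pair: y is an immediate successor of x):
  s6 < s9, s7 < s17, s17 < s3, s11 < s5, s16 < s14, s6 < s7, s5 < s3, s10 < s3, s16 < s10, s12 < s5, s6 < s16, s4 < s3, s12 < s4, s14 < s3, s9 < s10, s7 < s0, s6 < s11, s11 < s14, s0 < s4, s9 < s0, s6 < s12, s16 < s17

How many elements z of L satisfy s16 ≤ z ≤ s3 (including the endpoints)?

The interval [s16, s3] = {s10, s14, s16, s17, s3}, which has 5 elements.

5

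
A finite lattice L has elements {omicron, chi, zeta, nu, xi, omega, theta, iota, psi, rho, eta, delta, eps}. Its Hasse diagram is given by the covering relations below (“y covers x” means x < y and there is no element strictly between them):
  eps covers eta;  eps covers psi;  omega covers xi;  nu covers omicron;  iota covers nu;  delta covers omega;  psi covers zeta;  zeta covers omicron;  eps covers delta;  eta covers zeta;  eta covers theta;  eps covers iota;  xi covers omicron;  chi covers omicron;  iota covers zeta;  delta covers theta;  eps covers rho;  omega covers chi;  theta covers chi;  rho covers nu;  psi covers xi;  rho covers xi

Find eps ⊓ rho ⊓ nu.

Common lower bounds of {eps, rho, nu}: nu, omicron.
The greatest among these is nu.

nu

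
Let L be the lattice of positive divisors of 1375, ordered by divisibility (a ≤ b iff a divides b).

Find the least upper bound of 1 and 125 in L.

125

In the divisibility order, the join is the least common multiple: lcm(1, 125) = 125.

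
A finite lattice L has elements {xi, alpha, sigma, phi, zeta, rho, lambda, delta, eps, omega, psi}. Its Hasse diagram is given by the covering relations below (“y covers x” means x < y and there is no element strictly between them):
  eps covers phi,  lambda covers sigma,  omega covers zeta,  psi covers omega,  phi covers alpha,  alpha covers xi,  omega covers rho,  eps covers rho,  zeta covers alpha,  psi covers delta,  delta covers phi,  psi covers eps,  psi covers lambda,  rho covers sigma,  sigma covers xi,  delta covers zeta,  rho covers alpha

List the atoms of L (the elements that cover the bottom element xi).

alpha, sigma

The atoms are exactly the elements that cover xi: alpha, sigma.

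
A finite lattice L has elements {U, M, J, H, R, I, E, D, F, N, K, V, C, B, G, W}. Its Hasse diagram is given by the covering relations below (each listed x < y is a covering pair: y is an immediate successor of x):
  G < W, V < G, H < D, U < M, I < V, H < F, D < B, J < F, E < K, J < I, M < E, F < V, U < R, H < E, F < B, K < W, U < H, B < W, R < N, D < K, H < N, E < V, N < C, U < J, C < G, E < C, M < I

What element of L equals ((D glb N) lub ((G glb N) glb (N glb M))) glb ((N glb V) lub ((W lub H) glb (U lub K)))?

D ∧ N = H
G ∧ N = N
N ∧ M = U
N ∧ U = U
H ∨ U = H
N ∧ V = H
W ∨ H = W
U ∨ K = K
W ∧ K = K
H ∨ K = K
H ∧ K = H

H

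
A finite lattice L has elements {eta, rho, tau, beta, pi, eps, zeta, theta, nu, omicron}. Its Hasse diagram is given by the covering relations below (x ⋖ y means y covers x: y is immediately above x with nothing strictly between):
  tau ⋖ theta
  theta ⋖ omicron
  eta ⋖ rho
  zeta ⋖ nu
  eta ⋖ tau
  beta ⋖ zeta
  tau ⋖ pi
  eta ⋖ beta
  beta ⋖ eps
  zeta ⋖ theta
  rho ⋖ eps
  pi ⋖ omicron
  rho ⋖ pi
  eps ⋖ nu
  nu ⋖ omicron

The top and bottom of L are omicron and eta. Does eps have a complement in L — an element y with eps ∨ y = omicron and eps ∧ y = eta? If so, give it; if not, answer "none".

tau

Need y with eps ∨ y = omicron and eps ∧ y = eta.
Checking each element gives: tau.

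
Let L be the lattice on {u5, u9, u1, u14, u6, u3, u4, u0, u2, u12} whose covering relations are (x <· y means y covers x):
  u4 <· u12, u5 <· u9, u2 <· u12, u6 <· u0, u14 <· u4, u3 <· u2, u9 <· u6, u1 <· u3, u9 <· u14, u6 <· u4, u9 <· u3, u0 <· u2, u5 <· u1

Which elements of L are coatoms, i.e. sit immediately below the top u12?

The coatoms are exactly the elements covered by u12: u2, u4.

u2, u4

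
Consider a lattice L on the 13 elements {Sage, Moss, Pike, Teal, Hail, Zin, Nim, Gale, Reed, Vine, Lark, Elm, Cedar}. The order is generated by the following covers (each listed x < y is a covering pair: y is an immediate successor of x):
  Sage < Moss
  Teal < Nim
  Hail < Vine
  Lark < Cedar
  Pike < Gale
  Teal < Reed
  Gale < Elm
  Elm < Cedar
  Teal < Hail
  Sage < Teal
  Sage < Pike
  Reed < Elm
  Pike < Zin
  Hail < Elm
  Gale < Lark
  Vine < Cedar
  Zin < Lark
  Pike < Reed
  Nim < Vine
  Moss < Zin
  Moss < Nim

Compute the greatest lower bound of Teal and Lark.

Common lower bounds of {Teal, Lark}: Sage.
The greatest among these is Sage.

Sage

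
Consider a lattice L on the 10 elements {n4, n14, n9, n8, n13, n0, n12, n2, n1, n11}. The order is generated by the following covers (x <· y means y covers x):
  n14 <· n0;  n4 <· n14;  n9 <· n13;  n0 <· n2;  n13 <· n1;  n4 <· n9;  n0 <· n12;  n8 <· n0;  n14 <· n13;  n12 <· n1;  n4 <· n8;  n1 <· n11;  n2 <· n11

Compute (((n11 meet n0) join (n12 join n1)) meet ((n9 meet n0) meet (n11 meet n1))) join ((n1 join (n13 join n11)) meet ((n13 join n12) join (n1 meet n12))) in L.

n11 ∧ n0 = n0
n12 ∨ n1 = n1
n0 ∨ n1 = n1
n9 ∧ n0 = n4
n11 ∧ n1 = n1
n4 ∧ n1 = n4
n1 ∧ n4 = n4
n13 ∨ n11 = n11
n1 ∨ n11 = n11
n13 ∨ n12 = n1
n1 ∧ n12 = n12
n1 ∨ n12 = n1
n11 ∧ n1 = n1
n4 ∨ n1 = n1

n1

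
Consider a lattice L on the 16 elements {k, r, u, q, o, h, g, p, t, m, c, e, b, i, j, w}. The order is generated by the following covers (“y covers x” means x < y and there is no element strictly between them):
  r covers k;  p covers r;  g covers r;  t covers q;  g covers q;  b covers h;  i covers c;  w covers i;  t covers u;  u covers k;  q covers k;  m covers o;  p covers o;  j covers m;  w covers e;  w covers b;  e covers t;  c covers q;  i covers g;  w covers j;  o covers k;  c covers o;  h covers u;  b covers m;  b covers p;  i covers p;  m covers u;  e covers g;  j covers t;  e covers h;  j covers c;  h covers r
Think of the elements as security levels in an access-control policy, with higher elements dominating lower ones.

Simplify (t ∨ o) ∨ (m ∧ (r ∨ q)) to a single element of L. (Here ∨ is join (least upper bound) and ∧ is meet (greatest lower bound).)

j

t ∨ o = j
r ∨ q = g
m ∧ g = k
j ∨ k = j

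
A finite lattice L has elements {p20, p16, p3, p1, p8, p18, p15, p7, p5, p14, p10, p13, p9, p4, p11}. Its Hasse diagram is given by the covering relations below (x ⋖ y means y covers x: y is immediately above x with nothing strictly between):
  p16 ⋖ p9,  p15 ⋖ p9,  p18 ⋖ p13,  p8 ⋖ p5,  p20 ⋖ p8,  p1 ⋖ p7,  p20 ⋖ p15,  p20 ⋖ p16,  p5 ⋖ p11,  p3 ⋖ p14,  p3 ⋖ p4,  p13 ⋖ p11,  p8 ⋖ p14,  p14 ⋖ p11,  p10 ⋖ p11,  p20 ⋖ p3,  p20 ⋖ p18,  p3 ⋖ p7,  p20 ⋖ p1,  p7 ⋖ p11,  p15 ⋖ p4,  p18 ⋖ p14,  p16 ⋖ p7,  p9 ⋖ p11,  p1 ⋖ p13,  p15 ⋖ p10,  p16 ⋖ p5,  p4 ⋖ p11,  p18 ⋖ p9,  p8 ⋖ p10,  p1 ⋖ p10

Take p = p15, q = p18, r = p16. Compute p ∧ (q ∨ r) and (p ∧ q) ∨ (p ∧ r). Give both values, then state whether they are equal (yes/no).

q ∨ r = p9, so p ∧ (q ∨ r) = p15 ∧ p9 = p15.
p ∧ q = p20 and p ∧ r = p20, so (p ∧ q) ∨ (p ∧ r) = p20 ∨ p20 = p20.
Equal: no.

p15; p20; no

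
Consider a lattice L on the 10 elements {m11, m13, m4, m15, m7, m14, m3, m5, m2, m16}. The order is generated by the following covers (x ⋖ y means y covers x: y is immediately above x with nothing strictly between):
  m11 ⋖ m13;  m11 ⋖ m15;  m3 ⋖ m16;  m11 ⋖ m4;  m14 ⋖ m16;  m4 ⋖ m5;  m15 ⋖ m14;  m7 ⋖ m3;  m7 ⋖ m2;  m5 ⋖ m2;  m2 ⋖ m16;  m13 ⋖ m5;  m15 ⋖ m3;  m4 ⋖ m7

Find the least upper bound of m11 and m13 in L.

Common upper bounds of {m11, m13}: m13, m16, m2, m5.
The least among these is m13.

m13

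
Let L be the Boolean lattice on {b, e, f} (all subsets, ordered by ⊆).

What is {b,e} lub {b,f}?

{b,e,f}

Under ⊆, join is union: {b,e} ∪ {b,f} = {b,e,f}.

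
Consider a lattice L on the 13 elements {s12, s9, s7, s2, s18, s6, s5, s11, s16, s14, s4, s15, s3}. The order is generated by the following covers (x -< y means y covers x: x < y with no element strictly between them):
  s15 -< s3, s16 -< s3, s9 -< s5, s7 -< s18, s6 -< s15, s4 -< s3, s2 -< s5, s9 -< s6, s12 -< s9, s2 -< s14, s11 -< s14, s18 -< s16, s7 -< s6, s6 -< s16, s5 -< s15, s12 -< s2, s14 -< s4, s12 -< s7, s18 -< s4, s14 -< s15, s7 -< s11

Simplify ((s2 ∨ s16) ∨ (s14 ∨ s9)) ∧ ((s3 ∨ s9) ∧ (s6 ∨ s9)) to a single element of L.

s6

s2 ∨ s16 = s3
s14 ∨ s9 = s15
s3 ∨ s15 = s3
s3 ∨ s9 = s3
s6 ∨ s9 = s6
s3 ∧ s6 = s6
s3 ∧ s6 = s6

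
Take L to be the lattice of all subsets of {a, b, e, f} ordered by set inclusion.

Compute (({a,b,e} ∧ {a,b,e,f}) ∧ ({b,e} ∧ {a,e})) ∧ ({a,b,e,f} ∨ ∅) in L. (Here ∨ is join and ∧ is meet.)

{a,b,e} ∧ {a,b,e,f} = {a,b,e}
{b,e} ∧ {a,e} = {e}
{a,b,e} ∧ {e} = {e}
{a,b,e,f} ∨ ∅ = {a,b,e,f}
{e} ∧ {a,b,e,f} = {e}

{e}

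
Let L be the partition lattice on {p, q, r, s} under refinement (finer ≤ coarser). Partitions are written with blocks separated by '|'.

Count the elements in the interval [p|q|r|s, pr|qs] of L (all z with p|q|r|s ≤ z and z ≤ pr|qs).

4

The interval [p|q|r|s, pr|qs] = {pr|qs, pr|q|s, p|qs|r, p|q|r|s}, which has 4 elements.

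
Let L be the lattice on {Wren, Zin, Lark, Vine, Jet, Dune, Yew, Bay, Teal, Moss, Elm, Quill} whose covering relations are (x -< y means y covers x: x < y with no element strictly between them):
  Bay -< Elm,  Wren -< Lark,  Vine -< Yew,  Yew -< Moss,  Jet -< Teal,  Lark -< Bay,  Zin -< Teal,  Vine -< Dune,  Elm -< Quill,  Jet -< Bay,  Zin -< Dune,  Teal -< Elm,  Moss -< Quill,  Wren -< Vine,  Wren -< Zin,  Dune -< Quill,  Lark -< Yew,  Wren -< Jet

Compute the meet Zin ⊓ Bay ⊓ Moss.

Wren

Common lower bounds of {Zin, Bay, Moss}: Wren.
The greatest among these is Wren.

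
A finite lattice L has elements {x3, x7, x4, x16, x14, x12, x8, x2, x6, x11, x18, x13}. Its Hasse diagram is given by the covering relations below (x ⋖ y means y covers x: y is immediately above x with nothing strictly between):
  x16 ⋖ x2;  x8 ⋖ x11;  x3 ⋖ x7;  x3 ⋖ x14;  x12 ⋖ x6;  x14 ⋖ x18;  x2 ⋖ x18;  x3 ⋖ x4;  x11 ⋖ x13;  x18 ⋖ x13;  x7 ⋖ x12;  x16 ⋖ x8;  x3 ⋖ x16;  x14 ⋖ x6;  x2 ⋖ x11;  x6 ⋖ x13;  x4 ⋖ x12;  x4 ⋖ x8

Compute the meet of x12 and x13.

x12

Common lower bounds of {x12, x13}: x12, x3, x4, x7.
The greatest among these is x12.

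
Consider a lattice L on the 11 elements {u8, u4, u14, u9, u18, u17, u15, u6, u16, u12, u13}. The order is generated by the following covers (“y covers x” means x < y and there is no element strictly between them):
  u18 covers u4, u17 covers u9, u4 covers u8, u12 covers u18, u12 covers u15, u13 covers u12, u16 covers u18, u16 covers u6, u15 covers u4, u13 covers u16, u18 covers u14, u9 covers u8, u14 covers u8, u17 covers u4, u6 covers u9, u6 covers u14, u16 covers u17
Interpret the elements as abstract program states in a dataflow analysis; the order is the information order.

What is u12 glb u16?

u18

Common lower bounds of {u12, u16}: u14, u18, u4, u8.
The greatest among these is u18.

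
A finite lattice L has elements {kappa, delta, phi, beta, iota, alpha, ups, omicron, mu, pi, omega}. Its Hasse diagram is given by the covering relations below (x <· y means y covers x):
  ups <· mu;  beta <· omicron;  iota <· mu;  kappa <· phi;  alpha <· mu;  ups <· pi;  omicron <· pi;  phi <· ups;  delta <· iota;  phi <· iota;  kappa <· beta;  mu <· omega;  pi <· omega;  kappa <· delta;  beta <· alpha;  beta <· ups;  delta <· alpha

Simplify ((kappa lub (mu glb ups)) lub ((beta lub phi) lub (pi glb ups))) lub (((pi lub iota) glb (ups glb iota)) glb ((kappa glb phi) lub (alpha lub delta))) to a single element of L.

mu ∧ ups = ups
kappa ∨ ups = ups
beta ∨ phi = ups
pi ∧ ups = ups
ups ∨ ups = ups
ups ∨ ups = ups
pi ∨ iota = omega
ups ∧ iota = phi
omega ∧ phi = phi
kappa ∧ phi = kappa
alpha ∨ delta = alpha
kappa ∨ alpha = alpha
phi ∧ alpha = kappa
ups ∨ kappa = ups

ups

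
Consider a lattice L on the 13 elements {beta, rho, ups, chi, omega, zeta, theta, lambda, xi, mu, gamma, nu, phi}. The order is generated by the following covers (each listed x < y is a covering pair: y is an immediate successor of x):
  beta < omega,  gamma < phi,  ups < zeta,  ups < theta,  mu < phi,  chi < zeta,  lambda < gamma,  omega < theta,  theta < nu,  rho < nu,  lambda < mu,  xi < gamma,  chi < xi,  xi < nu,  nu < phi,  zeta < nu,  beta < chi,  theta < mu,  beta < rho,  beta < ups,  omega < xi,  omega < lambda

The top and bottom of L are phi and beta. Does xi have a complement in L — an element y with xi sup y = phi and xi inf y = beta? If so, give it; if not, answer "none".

For every candidate y, either xi ∨ y ≠ phi or xi ∧ y ≠ beta; no complement exists.

none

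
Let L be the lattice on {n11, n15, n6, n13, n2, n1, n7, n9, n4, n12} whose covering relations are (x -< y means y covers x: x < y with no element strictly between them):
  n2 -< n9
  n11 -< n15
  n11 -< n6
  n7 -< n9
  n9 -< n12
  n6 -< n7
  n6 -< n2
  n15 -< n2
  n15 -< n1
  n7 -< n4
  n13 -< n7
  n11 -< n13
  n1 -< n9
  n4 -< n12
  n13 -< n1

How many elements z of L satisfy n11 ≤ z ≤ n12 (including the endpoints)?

The interval [n11, n12] = {n1, n11, n12, n13, n15, n2, n4, n6, n7, n9}, which has 10 elements.

10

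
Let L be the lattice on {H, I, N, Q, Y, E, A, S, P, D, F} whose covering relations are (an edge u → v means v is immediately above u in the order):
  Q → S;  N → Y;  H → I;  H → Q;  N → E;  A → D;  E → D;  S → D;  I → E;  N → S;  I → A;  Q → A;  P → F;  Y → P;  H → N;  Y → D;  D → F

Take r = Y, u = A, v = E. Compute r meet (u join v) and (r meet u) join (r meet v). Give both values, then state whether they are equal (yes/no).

u join v = D, so r meet (u join v) = Y meet D = Y.
r meet u = H and r meet v = N, so (r meet u) join (r meet v) = H join N = N.
Equal: no.

Y; N; no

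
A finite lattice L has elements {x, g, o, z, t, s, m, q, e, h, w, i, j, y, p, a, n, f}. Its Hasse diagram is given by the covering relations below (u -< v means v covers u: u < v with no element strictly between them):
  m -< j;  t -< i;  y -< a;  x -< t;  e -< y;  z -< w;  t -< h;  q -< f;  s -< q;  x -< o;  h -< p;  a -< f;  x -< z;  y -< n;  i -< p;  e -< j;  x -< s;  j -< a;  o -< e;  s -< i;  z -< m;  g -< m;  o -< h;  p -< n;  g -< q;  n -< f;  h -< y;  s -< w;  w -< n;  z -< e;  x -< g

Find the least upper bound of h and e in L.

Common upper bounds of {h, e}: a, f, n, y.
The least among these is y.

y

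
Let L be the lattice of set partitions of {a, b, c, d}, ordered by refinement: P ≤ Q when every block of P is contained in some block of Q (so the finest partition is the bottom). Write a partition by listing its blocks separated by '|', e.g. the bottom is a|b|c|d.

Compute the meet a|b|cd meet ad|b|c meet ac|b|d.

a|b|c|d

Common lower bounds of {a|b|cd, ad|b|c, ac|b|d}: a|b|c|d.
The greatest among these is a|b|c|d.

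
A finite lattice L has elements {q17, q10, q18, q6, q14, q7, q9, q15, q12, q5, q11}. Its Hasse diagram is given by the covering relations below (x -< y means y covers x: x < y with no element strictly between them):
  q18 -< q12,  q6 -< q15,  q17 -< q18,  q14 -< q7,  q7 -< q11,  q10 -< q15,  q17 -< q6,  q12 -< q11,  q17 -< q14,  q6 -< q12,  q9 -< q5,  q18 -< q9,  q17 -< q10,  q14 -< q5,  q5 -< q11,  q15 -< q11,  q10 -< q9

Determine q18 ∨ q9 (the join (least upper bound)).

q9

Common upper bounds of {q18, q9}: q11, q5, q9.
The least among these is q9.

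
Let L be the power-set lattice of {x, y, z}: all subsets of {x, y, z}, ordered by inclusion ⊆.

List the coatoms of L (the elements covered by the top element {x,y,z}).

The coatoms are exactly the elements covered by {x,y,z}: {x,y}, {x,z}, {y,z}.

{x,y}, {x,z}, {y,z}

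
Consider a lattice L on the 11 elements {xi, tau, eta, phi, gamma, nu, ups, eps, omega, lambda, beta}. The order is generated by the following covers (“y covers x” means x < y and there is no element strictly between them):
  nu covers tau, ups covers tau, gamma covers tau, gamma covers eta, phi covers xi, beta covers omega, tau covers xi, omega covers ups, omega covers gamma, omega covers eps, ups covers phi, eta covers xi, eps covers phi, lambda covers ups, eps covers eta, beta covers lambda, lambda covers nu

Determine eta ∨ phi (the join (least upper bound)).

eps

Common upper bounds of {eta, phi}: beta, eps, omega.
The least among these is eps.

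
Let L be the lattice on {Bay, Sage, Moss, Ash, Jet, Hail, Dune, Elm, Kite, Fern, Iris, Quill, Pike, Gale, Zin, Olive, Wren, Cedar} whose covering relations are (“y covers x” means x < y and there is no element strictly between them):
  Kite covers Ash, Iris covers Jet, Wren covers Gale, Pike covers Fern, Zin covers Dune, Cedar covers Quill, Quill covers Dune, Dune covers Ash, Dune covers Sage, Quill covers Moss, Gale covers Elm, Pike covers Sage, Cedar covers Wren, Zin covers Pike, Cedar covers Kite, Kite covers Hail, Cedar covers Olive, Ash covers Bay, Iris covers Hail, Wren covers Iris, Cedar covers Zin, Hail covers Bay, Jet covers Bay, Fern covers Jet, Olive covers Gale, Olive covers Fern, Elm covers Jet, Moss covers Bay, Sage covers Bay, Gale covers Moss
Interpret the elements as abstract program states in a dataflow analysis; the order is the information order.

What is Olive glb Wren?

Common lower bounds of {Olive, Wren}: Bay, Elm, Gale, Jet, Moss.
The greatest among these is Gale.

Gale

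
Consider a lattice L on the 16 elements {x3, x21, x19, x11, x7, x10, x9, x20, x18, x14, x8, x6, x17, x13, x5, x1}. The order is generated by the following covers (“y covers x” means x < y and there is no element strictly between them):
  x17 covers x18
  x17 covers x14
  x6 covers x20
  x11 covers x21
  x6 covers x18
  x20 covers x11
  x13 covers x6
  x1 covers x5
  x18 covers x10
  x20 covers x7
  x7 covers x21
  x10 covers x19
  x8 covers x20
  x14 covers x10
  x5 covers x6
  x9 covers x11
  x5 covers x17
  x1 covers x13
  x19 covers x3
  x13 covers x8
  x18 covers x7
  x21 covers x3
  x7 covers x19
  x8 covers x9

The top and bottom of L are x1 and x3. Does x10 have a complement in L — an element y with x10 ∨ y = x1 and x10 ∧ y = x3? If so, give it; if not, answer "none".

For every candidate y, either x10 ∨ y ≠ x1 or x10 ∧ y ≠ x3; no complement exists.

none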